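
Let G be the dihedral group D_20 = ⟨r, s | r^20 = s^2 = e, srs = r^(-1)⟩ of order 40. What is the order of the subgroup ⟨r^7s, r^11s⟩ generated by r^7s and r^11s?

10

|⟨r^7s⟩| = 2 and |⟨r^11s⟩| = 2, so |H| is a multiple of lcm(2, 2) = 2 and divides |G| = 40.
Closing under the operation: H = {e, r^4, r^8, r^12, r^16, r^3s, r^7s, r^11s, r^15s, r^19s}, so |H| = 10.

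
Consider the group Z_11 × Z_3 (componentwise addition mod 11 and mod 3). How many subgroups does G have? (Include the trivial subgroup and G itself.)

|G| = 33, so by Lagrange every subgroup order divides 33. Divisors: 1, 3, 11, 33.
Subgroups by order — order 1: 1; order 3: 1; order 11: 1; order 33: 1.
Total: 1 + 1 + 1 + 1 = 4.

4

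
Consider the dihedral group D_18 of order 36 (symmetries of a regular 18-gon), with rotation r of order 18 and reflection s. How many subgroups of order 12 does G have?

|G| = 36 and 12 | 36, so subgroups of order 12 are possible by Lagrange.
The subgroups of order 12 are: {e, r^3, r^6, r^9, r^12, r^15, rs, r^4s, r^7s, r^10s, r^13s, r^16s}; {e, r^3, r^6, r^9, r^12, r^15, r^2s, r^5s, r^8s, r^11s, r^14s, r^17s}; {e, r^3, r^6, r^9, r^12, r^15, s, r^3s, r^6s, r^9s, r^12s, r^15s}.
So G has 3 subgroups of order 12.

3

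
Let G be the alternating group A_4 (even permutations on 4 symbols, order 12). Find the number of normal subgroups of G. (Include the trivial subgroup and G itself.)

3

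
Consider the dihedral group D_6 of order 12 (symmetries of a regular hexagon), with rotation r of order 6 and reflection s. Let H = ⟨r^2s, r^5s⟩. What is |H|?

4

|⟨r^2s⟩| = 2 and |⟨r^5s⟩| = 2, so |H| is a multiple of lcm(2, 2) = 2 and divides |G| = 12.
Closing under the operation: H = {e, r^3, r^2s, r^5s}, so |H| = 4.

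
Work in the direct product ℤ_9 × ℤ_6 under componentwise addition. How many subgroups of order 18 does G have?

4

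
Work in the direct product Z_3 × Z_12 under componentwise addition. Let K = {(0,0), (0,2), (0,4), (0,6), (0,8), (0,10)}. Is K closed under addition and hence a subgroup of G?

Yes

|K| = 6 divides |G| = 36, consistent with Lagrange.
K contains the identity, every element's inverse is in K, and K is closed under +: it is a subgroup.
In fact K = ⟨(0,2)⟩.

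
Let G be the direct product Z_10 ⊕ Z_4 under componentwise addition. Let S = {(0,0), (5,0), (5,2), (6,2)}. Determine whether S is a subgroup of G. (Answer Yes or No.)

No

(6,2) ∈ S but its inverse (4,2) ∉ S, so S is not a subgroup.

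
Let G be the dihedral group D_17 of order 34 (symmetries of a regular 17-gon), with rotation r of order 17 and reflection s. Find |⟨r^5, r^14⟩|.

17

|⟨r^5⟩| = 17 and |⟨r^14⟩| = 17, so |H| is a multiple of lcm(17, 17) = 17 and divides |G| = 34.
Closing under the operation: H = {e, r, r^2, r^3, r^4, r^5, r^6, r^7, r^8, r^9, r^10, r^11, r^12, r^13, r^14, r^15, r^16}, so |H| = 17.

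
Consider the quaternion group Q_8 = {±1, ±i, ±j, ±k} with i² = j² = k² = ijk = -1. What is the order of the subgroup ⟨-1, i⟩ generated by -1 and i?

4

|⟨-1⟩| = 2 and |⟨i⟩| = 4, so |H| is a multiple of lcm(2, 4) = 4 and divides |G| = 8.
Closing under the operation: H = {1, -1, i, -i}, so |H| = 4.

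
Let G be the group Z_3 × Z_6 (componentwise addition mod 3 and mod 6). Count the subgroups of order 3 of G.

4

|G| = 18 and 3 | 18, so subgroups of order 3 are possible by Lagrange.
The subgroups of order 3 are: {(0,0), (0,2), (0,4)}; {(0,0), (1,0), (2,0)}; {(0,0), (1,2), (2,4)}; {(0,0), (1,4), (2,2)}.
So G has 4 subgroups of order 3.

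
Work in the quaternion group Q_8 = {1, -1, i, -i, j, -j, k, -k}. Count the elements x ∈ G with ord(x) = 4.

6

The elements of order 4 are: i, -i, j, -j, k, -k.
That's 6.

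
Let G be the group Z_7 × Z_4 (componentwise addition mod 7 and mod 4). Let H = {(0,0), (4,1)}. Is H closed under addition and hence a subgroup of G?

(4,1) ∈ H but its inverse (3,3) ∉ H, so H is not a subgroup.

No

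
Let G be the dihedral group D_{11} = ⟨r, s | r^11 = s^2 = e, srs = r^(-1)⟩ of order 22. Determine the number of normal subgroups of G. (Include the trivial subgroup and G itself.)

3

G has 14 subgroups. Checking conjugation-invariance by order — order 1: 1/1 normal; order 2: 0/11 normal; order 11: 1/1 normal; order 22: 1/1 normal.
Total normal subgroups: 3.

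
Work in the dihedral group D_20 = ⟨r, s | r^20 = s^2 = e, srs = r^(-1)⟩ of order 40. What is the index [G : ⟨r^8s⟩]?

|⟨r^8s⟩| = 2 and |G| = 40.
By Lagrange, [G : H] = |G|/|H| = 40/2 = 20.

20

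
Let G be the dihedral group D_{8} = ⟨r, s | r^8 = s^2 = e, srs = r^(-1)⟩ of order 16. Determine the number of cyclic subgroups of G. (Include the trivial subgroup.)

A cyclic subgroup of order d is generated by each of its φ(d) elements of order d, so the cyclic subgroups of order d number (#elements of order d)/φ(d).
Cyclic subgroups by order — order 1: 1; order 2: 9; order 4: 1; order 8: 1.
Total: 12.

12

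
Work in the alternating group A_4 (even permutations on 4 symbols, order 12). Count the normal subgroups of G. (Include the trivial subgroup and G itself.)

G has 10 subgroups. Checking conjugation-invariance by order — order 1: 1/1 normal; order 2: 0/3 normal; order 3: 0/4 normal; order 4: 1/1 normal; order 12: 1/1 normal.
Total normal subgroups: 3.

3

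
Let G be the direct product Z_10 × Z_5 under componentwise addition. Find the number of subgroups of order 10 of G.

|G| = 50 and 10 | 50, so subgroups of order 10 are possible by Lagrange.
The subgroups of order 10 are: {(0,0), (0,1), (0,2), (0,3), (0,4), (5,0), (5,1), (5,2), (5,3), (5,4)}; {(0,0), (1,0), (2,0), (3,0), (4,0), (5,0), (6,0), (7,0), (8,0), (9,0)}; {(0,0), (1,1), (2,2), (3,3), (4,4), (5,0), (6,1), (7,2), (8,3), (9,4)}; {(0,0), (1,2), (2,4), (3,1), (4,3), (5,0), (6,2), (7,4), (8,1), (9,3)}; … (6 in all).
So G has 6 subgroups of order 10.

6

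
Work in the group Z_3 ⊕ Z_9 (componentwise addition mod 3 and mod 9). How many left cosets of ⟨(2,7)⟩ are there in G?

|⟨(2,7)⟩| = 9 and |G| = 27.
By Lagrange, [G : H] = |G|/|H| = 27/9 = 3.

3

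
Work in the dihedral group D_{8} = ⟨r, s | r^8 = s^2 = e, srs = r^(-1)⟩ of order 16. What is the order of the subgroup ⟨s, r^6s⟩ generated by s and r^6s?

|⟨s⟩| = 2 and |⟨r^6s⟩| = 2, so |H| is a multiple of lcm(2, 2) = 2 and divides |G| = 16.
Closing under the operation: H = {e, r^2, r^4, r^6, s, r^2s, r^4s, r^6s}, so |H| = 8.

8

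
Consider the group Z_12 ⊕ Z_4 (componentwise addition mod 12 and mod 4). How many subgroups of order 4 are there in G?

|G| = 48 and 4 | 48, so subgroups of order 4 are possible by Lagrange.
The subgroups of order 4 are: {(0,0), (0,1), (0,2), (0,3)}; {(0,0), (0,2), (6,0), (6,2)}; {(0,0), (0,2), (6,1), (6,3)}; {(0,0), (3,0), (6,0), (9,0)}; … (7 in all).
So G has 7 subgroups of order 4.

7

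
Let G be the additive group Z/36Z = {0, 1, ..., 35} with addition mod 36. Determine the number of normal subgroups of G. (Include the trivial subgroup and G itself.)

G is abelian, so every subgroup is normal.
G has 9 subgroups in total, hence 9 normal subgroups.

9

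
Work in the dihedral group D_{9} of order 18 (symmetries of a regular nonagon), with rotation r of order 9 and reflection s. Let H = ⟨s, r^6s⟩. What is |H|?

|⟨s⟩| = 2 and |⟨r^6s⟩| = 2, so |H| is a multiple of lcm(2, 2) = 2 and divides |G| = 18.
Closing under the operation: H = {e, r^3, r^6, s, r^3s, r^6s}, so |H| = 6.

6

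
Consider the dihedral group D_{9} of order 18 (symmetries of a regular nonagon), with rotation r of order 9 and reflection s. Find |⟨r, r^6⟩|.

9

|⟨r⟩| = 9 and |⟨r^6⟩| = 3, so |H| is a multiple of lcm(9, 3) = 9 and divides |G| = 18.
Closing under the operation: H = {e, r, r^2, r^3, r^4, r^5, r^6, r^7, r^8}, so |H| = 9.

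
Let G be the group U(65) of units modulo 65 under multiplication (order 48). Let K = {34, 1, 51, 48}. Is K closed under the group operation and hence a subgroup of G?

No

34 ∈ K but its inverse 44 ∉ K, so K is not a subgroup.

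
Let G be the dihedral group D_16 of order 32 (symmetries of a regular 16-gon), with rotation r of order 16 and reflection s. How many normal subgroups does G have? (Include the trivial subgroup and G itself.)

8

G has 36 subgroups. Checking conjugation-invariance by order — order 1: 1/1 normal; order 2: 1/17 normal; order 4: 1/9 normal; order 8: 1/5 normal; order 16: 3/3 normal; order 32: 1/1 normal.
Total normal subgroups: 8.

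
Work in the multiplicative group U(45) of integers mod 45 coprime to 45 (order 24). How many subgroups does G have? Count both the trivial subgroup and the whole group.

16

|G| = 24, so by Lagrange every subgroup order divides 24. Divisors: 1, 2, 3, 4, 6, 8, 12, 24.
Subgroups by order — order 1: 1; order 2: 3; order 3: 1; order 4: 3; order 6: 3; order 8: 1; order 12: 3; order 24: 1.
Total: 1 + 3 + 1 + 3 + 3 + 1 + 3 + 1 = 16.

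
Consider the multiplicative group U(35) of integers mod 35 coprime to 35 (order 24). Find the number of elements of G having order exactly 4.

The elements of order 4 are: 8, 13, 22, 27.
That's 4.

4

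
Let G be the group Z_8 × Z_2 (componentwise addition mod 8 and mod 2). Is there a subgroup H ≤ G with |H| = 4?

4 | 16. A subgroup of order 4 is {(0,0), (0,1), (4,0), (4,1)}.

Yes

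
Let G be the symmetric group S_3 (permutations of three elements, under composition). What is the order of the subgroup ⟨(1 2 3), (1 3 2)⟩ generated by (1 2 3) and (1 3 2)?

|⟨(1 2 3)⟩| = 3 and |⟨(1 3 2)⟩| = 3, so |H| is a multiple of lcm(3, 3) = 3 and divides |G| = 6.
Closing under the operation: H = {e, (1 2 3), (1 3 2)}, so |H| = 3.

3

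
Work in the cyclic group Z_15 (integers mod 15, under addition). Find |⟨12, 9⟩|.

5

|⟨12⟩| = 5 and |⟨9⟩| = 5, so |H| is a multiple of lcm(5, 5) = 5 and divides |G| = 15.
Closing under the operation: H = {0, 3, 6, 9, 12}, so |H| = 5.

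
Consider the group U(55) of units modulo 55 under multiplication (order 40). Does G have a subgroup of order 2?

2 | 40. A subgroup of order 2 is {1, 21}.

Yes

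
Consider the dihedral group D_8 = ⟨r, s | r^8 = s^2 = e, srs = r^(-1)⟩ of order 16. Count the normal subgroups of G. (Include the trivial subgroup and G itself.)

7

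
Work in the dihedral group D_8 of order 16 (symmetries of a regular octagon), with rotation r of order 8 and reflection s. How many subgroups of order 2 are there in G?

9

|G| = 16 and 2 | 16, so subgroups of order 2 are possible by Lagrange.
The subgroups of order 2 are: {e, r^2s}; {e, r^3s}; {e, r^4}; {e, r^4s}; … (9 in all).
So G has 9 subgroups of order 2.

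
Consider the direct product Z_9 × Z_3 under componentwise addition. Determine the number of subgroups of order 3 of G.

4

|G| = 27 and 3 | 27, so subgroups of order 3 are possible by Lagrange.
The subgroups of order 3 are: {(0,0), (0,1), (0,2)}; {(0,0), (3,0), (6,0)}; {(0,0), (3,1), (6,2)}; {(0,0), (3,2), (6,1)}.
So G has 4 subgroups of order 3.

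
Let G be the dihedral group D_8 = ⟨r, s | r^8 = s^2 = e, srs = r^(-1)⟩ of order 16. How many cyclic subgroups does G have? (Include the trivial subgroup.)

12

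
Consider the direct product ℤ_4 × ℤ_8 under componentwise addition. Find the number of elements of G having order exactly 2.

3

An element (a,b) has order lcm(ord(a), ord(b)); count pairs with lcm equal to 2.
Enumerating gives 3 such elements.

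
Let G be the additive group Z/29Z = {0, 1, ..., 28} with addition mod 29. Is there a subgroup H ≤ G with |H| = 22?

No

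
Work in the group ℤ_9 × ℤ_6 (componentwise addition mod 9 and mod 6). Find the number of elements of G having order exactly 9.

18

An element (a,b) has order lcm(ord(a), ord(b)); count pairs with lcm equal to 9.
Enumerating gives 18 such elements.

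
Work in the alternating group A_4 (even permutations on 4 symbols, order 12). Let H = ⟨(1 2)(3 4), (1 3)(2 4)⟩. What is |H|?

4

|⟨(1 2)(3 4)⟩| = 2 and |⟨(1 3)(2 4)⟩| = 2, so |H| is a multiple of lcm(2, 2) = 2 and divides |G| = 12.
Closing under the operation: H = {e, (1 2)(3 4), (1 3)(2 4), (1 4)(2 3)}, so |H| = 4.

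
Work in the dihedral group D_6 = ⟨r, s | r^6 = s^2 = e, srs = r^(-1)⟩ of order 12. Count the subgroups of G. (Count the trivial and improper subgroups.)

|G| = 12, so by Lagrange every subgroup order divides 12. Divisors: 1, 2, 3, 4, 6, 12.
Subgroups by order — order 1: 1; order 2: 7; order 3: 1; order 4: 3; order 6: 3; order 12: 1.
Total: 1 + 7 + 1 + 3 + 3 + 1 = 16.

16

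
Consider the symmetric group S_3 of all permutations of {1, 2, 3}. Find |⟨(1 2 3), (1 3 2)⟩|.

|⟨(1 2 3)⟩| = 3 and |⟨(1 3 2)⟩| = 3, so |H| is a multiple of lcm(3, 3) = 3 and divides |G| = 6.
Closing under the operation: H = {e, (1 2 3), (1 3 2)}, so |H| = 3.

3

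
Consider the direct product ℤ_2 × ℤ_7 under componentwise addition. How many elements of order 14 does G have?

An element (a,b) has order lcm(ord(a), ord(b)); count pairs with lcm equal to 14.
Enumerating gives 6 such elements.

6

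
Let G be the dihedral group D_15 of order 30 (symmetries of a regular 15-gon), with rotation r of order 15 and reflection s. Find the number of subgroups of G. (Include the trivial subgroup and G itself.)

|G| = 30, so by Lagrange every subgroup order divides 30. Divisors: 1, 2, 3, 5, 6, 10, 15, 30.
Subgroups by order — order 1: 1; order 2: 15; order 3: 1; order 5: 1; order 6: 5; order 10: 3; order 15: 1; order 30: 1.
Total: 1 + 15 + 1 + 1 + 5 + 3 + 1 + 1 = 28.

28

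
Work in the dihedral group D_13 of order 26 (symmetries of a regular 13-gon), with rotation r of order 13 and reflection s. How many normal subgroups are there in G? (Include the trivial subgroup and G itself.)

G has 16 subgroups. Checking conjugation-invariance by order — order 1: 1/1 normal; order 2: 0/13 normal; order 13: 1/1 normal; order 26: 1/1 normal.
Total normal subgroups: 3.

3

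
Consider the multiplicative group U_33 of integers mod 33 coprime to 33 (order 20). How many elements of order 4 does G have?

No element of G has order 4 (even though 4 | 20).

0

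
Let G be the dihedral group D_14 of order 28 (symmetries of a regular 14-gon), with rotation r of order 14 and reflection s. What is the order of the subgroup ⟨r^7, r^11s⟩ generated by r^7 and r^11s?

|⟨r^7⟩| = 2 and |⟨r^11s⟩| = 2, so |H| is a multiple of lcm(2, 2) = 2 and divides |G| = 28.
Closing under the operation: H = {e, r^7, r^4s, r^11s}, so |H| = 4.

4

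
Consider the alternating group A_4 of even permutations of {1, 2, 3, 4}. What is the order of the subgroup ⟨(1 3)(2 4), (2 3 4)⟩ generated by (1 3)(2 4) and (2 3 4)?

|⟨(1 3)(2 4)⟩| = 2 and |⟨(2 3 4)⟩| = 3, so |H| is a multiple of lcm(2, 3) = 6 and divides |G| = 12.
Closing {(1 3)(2 4), (2 3 4)} under the group operation gives all of G, so |H| = 12.

12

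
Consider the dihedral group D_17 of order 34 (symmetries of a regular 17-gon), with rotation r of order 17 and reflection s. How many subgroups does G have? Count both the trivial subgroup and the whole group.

|G| = 34, so by Lagrange every subgroup order divides 34. Divisors: 1, 2, 17, 34.
Subgroups by order — order 1: 1; order 2: 17; order 17: 1; order 34: 1.
Total: 1 + 17 + 1 + 1 = 20.

20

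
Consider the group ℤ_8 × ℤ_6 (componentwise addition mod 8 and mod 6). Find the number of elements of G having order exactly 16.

0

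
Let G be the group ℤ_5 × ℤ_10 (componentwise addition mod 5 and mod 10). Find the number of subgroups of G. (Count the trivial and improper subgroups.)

16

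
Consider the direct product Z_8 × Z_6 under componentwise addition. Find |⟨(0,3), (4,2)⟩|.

|⟨(0,3)⟩| = 2 and |⟨(4,2)⟩| = 6, so |H| is a multiple of lcm(2, 6) = 6 and divides |G| = 48.
Closing under the operation: H = {(0,0), (0,1), (0,2), (0,3), (0,4), (0,5), (4,0), (4,1), (4,2), (4,3), (4,4), (4,5)}, so |H| = 12.

12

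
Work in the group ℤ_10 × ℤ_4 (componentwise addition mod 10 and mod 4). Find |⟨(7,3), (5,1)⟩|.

|⟨(7,3)⟩| = 20 and |⟨(5,1)⟩| = 4, so |H| is a multiple of lcm(20, 4) = 20 and divides |G| = 40.
Closing under the operation: H = {(0,0), (0,2), (1,1), (1,3), (2,0), (2,2), (3,1), (3,3), (4,0), (4,2), (5,1), (5,3), (6,0), (6,2), (7,1), (7,3), (8,0), (8,2), (9,1), (9,3)}, so |H| = 20.

20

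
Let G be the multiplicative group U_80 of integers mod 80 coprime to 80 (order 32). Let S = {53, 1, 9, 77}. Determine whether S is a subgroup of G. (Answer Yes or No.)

|S| = 4 divides |G| = 32, consistent with Lagrange.
S contains the identity, every element's inverse is in S, and S is closed under ·: it is a subgroup.
In fact S = ⟨77⟩.

Yes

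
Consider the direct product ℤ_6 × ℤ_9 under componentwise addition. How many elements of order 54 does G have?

0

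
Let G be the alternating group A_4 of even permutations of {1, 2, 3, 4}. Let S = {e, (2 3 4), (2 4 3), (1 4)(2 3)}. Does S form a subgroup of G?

Closure fails: (2 4 3) ∘ (1 4)(2 3) = (1 3 4) ∉ S. So S is not a subgroup.

No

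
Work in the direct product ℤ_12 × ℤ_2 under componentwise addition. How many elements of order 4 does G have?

4

An element (a,b) has order lcm(ord(a), ord(b)); count pairs with lcm equal to 4.
Enumerating gives 4 such elements.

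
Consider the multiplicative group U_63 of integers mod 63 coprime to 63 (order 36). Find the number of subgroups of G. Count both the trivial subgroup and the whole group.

|G| = 36, so by Lagrange every subgroup order divides 36. Divisors: 1, 2, 3, 4, 6, 9, 12, 18, 36.
Subgroups by order — order 1: 1; order 2: 3; order 3: 4; order 4: 1; order 6: 12; order 9: 1; order 12: 4; order 18: 3; order 36: 1.
Total: 1 + 3 + 4 + 1 + 12 + 1 + 4 + 3 + 1 = 30.

30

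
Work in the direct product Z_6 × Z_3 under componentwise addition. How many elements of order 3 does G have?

8

An element (a,b) has order lcm(ord(a), ord(b)); count pairs with lcm equal to 3.
Enumerating gives 8 such elements.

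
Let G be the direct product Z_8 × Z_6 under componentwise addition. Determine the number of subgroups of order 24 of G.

3

|G| = 48 and 24 | 48, so subgroups of order 24 are possible by Lagrange.
The subgroups of order 24 are: {(0,0), (0,1), (0,2), (0,3), (0,4), (0,5), (2,0), (2,1), (2,2), (2,3), (2,4), (2,5), (4,0), (4,1), (4,2), (4,3), (4,4), (4,5), (6,0), (6,1), (6,2), (6,3), (6,4), (6,5)}; {(0,0), (0,2), (0,4), (1,0), (1,2), (1,4), (2,0), (2,2), (2,4), (3,0), (3,2), (3,4), (4,0), (4,2), (4,4), (5,0), (5,2), (5,4), (6,0), (6,2), (6,4), (7,0), (7,2), (7,4)}; {(0,0), (0,2), (0,4), (1,1), (1,3), (1,5), (2,0), (2,2), (2,4), (3,1), (3,3), (3,5), (4,0), (4,2), (4,4), (5,1), (5,3), (5,5), (6,0), (6,2), (6,4), (7,1), (7,3), (7,5)}.
So G has 3 subgroups of order 24.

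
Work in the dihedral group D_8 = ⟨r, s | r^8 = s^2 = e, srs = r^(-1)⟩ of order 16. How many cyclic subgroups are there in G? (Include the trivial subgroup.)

12

Group the elements of G by the cyclic subgroup they generate; each cyclic subgroup of order d accounts for φ(d) elements.
Cyclic subgroups by order — order 1: 1; order 2: 9; order 4: 1; order 8: 1.
Total: 12.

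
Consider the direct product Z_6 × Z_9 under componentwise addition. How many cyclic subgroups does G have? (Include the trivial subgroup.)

Each element a generates a cyclic subgroup ⟨a⟩; distinct elements may generate the same one (a cyclic group of order d has φ(d) generators).
Cyclic subgroups by order — order 1: 1; order 2: 1; order 3: 4; order 6: 4; order 9: 3; order 18: 3.
Total: 16.

16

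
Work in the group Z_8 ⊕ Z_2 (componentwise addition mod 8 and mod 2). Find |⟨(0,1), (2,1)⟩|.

|⟨(0,1)⟩| = 2 and |⟨(2,1)⟩| = 4, so |H| is a multiple of lcm(2, 4) = 4 and divides |G| = 16.
Closing under the operation: H = {(0,0), (0,1), (2,0), (2,1), (4,0), (4,1), (6,0), (6,1)}, so |H| = 8.

8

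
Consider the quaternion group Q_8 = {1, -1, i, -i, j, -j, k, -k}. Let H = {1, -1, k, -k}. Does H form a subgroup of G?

|H| = 4 divides |G| = 8, consistent with Lagrange.
H contains the identity, every element's inverse is in H, and H is closed under ·: it is a subgroup.
In fact H = ⟨-k⟩.

Yes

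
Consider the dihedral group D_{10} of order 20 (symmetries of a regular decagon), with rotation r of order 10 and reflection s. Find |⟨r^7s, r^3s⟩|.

|⟨r^7s⟩| = 2 and |⟨r^3s⟩| = 2, so |H| is a multiple of lcm(2, 2) = 2 and divides |G| = 20.
Closing under the operation: H = {e, r^2, r^4, r^6, r^8, rs, r^3s, r^5s, r^7s, r^9s}, so |H| = 10.

10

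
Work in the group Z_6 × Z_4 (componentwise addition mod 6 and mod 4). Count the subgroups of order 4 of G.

|G| = 24 and 4 | 24, so subgroups of order 4 are possible by Lagrange.
The subgroups of order 4 are: {(0,0), (0,1), (0,2), (0,3)}; {(0,0), (0,2), (3,0), (3,2)}; {(0,0), (0,2), (3,1), (3,3)}.
So G has 3 subgroups of order 4.

3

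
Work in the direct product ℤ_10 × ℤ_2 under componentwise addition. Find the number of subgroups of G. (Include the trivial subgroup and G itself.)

10

|G| = 20, so by Lagrange every subgroup order divides 20. Divisors: 1, 2, 4, 5, 10, 20.
Subgroups by order — order 1: 1; order 2: 3; order 4: 1; order 5: 1; order 10: 3; order 20: 1.
Total: 1 + 3 + 1 + 1 + 3 + 1 = 10.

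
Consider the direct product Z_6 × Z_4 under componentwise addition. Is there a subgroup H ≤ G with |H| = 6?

6 | 24. A subgroup of order 6 is {(0,0), (0,2), (2,0), (2,2), (4,0), (4,2)}.

Yes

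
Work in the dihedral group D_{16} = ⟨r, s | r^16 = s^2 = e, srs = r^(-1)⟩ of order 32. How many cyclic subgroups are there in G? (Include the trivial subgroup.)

Each element a generates a cyclic subgroup ⟨a⟩; distinct elements may generate the same one (a cyclic group of order d has φ(d) generators).
Cyclic subgroups by order — order 1: 1; order 2: 17; order 4: 1; order 8: 1; order 16: 1.
Total: 21.

21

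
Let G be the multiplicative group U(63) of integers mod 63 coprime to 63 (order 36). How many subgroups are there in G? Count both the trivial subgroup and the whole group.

|G| = 36, so by Lagrange every subgroup order divides 36. Divisors: 1, 2, 3, 4, 6, 9, 12, 18, 36.
Subgroups by order — order 1: 1; order 2: 3; order 3: 4; order 4: 1; order 6: 12; order 9: 1; order 12: 4; order 18: 3; order 36: 1.
Total: 1 + 3 + 4 + 1 + 12 + 1 + 4 + 3 + 1 = 30.

30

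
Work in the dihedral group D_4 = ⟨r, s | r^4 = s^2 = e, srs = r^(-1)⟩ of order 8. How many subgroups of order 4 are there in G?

|G| = 8 and 4 | 8, so subgroups of order 4 are possible by Lagrange.
The subgroups of order 4 are: {e, r, r^2, r^3}; {e, r^2, s, r^2s}; {e, r^2, rs, r^3s}.
So G has 3 subgroups of order 4.

3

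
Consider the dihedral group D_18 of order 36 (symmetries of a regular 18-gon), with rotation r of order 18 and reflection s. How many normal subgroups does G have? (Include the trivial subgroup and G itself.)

9

G has 45 subgroups. Checking conjugation-invariance by order — order 1: 1/1 normal; order 2: 1/19 normal; order 3: 1/1 normal; order 4: 0/9 normal; order 6: 1/7 normal; order 9: 1/1 normal; order 12: 0/3 normal; order 18: 3/3 normal; order 36: 1/1 normal.
Total normal subgroups: 9.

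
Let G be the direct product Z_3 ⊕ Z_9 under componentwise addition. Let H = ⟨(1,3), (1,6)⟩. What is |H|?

|⟨(1,3)⟩| = 3 and |⟨(1,6)⟩| = 3, so |H| is a multiple of lcm(3, 3) = 3 and divides |G| = 27.
Closing under the operation: H = {(0,0), (0,3), (0,6), (1,0), (1,3), (1,6), (2,0), (2,3), (2,6)}, so |H| = 9.

9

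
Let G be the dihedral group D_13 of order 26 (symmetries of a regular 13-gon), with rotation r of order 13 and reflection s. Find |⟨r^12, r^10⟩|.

13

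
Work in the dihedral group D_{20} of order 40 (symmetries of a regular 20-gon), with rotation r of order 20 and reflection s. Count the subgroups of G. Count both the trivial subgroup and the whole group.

48

|G| = 40, so by Lagrange every subgroup order divides 40. Divisors: 1, 2, 4, 5, 8, 10, 20, 40.
Subgroups by order — order 1: 1; order 2: 21; order 4: 11; order 5: 1; order 8: 5; order 10: 5; order 20: 3; order 40: 1.
Total: 1 + 21 + 11 + 1 + 5 + 5 + 3 + 1 = 48.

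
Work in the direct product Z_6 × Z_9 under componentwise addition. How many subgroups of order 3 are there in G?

|G| = 54 and 3 | 54, so subgroups of order 3 are possible by Lagrange.
The subgroups of order 3 are: {(0,0), (0,3), (0,6)}; {(0,0), (2,0), (4,0)}; {(0,0), (2,3), (4,6)}; {(0,0), (2,6), (4,3)}.
So G has 4 subgroups of order 3.

4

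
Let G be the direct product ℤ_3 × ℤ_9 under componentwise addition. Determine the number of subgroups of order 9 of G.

4

|G| = 27 and 9 | 27, so subgroups of order 9 are possible by Lagrange.
The subgroups of order 9 are: {(0,0), (0,1), (0,2), (0,3), (0,4), (0,5), (0,6), (0,7), (0,8)}; {(0,0), (0,3), (0,6), (1,0), (1,3), (1,6), (2,0), (2,3), (2,6)}; {(0,0), (0,3), (0,6), (1,1), (1,4), (1,7), (2,2), (2,5), (2,8)}; {(0,0), (0,3), (0,6), (1,2), (1,5), (1,8), (2,1), (2,4), (2,7)}.
So G has 4 subgroups of order 9.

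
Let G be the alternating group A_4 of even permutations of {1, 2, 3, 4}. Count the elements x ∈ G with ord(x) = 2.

3

The elements of order 2 are: (1 2)(3 4), (1 3)(2 4), (1 4)(2 3).
That's 3.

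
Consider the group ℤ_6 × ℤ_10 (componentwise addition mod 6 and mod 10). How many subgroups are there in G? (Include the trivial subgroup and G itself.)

20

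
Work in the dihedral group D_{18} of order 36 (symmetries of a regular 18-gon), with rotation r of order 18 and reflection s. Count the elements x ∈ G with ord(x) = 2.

19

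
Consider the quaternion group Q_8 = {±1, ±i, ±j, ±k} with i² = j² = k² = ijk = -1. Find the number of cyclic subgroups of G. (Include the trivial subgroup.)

A cyclic subgroup of order d is generated by each of its φ(d) elements of order d, so the cyclic subgroups of order d number (#elements of order d)/φ(d).
Cyclic subgroups by order — order 1: 1; order 2: 1; order 4: 3.
Total: 5.

5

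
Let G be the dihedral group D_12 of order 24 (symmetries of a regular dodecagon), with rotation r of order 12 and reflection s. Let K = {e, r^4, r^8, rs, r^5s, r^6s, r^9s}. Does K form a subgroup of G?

No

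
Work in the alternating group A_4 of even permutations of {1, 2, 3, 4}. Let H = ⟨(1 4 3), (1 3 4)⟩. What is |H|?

3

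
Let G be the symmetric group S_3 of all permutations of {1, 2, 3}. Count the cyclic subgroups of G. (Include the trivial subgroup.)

5

Each element a generates a cyclic subgroup ⟨a⟩; distinct elements may generate the same one (a cyclic group of order d has φ(d) generators).
Cyclic subgroups by order — order 1: 1; order 2: 3; order 3: 1.
Total: 5.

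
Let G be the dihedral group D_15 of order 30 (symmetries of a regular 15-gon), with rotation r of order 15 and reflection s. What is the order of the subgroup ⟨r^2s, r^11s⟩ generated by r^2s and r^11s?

|⟨r^2s⟩| = 2 and |⟨r^11s⟩| = 2, so |H| is a multiple of lcm(2, 2) = 2 and divides |G| = 30.
Closing under the operation: H = {e, r^3, r^6, r^9, r^12, r^2s, r^5s, r^8s, r^11s, r^14s}, so |H| = 10.

10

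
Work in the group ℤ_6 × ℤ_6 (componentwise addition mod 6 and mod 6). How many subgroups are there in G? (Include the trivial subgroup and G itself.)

|G| = 36, so by Lagrange every subgroup order divides 36. Divisors: 1, 2, 3, 4, 6, 9, 12, 18, 36.
Subgroups by order — order 1: 1; order 2: 3; order 3: 4; order 4: 1; order 6: 12; order 9: 1; order 12: 4; order 18: 3; order 36: 1.
Total: 1 + 3 + 4 + 1 + 12 + 1 + 4 + 3 + 1 = 30.

30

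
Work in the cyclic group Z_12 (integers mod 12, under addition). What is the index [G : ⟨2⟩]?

|⟨2⟩| = 6 and |G| = 12.
By Lagrange, [G : H] = |G|/|H| = 12/6 = 2.

2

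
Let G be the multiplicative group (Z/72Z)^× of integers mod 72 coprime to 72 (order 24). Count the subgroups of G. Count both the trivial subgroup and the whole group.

|G| = 24, so by Lagrange every subgroup order divides 24. Divisors: 1, 2, 3, 4, 6, 8, 12, 24.
Subgroups by order — order 1: 1; order 2: 7; order 3: 1; order 4: 7; order 6: 7; order 8: 1; order 12: 7; order 24: 1.
Total: 1 + 7 + 1 + 7 + 7 + 1 + 7 + 1 = 32.

32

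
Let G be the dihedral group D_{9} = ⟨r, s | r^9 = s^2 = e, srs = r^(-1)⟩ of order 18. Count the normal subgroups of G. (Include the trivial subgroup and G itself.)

G has 16 subgroups. Checking conjugation-invariance by order — order 1: 1/1 normal; order 2: 0/9 normal; order 3: 1/1 normal; order 6: 0/3 normal; order 9: 1/1 normal; order 18: 1/1 normal.
Total normal subgroups: 4.

4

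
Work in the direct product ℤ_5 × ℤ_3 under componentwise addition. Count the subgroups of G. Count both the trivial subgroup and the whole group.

|G| = 15, so by Lagrange every subgroup order divides 15. Divisors: 1, 3, 5, 15.
Subgroups by order — order 1: 1; order 3: 1; order 5: 1; order 15: 1.
Total: 1 + 1 + 1 + 1 = 4.

4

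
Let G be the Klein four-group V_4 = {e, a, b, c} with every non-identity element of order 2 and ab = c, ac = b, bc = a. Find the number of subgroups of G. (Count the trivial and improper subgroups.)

5

|G| = 4, so by Lagrange every subgroup order divides 4. Divisors: 1, 2, 4.
Subgroups by order — order 1: 1; order 2: 3; order 4: 1.
Total: 1 + 3 + 1 = 5.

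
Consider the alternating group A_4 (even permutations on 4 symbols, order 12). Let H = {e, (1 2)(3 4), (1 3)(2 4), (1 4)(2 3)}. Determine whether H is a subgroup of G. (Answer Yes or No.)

Yes

|H| = 4 divides |G| = 12, consistent with Lagrange.
H contains the identity, every element's inverse is in H, and H is closed under ∘: it is a subgroup.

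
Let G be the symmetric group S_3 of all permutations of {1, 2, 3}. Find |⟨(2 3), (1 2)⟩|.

|⟨(2 3)⟩| = 2 and |⟨(1 2)⟩| = 2, so |H| is a multiple of lcm(2, 2) = 2 and divides |G| = 6.
Closing {(2 3), (1 2)} under the group operation gives all of G, so |H| = 6.

6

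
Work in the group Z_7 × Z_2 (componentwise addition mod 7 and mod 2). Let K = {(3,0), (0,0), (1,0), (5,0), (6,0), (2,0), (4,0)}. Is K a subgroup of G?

|K| = 7 divides |G| = 14, consistent with Lagrange.
K contains the identity, every element's inverse is in K, and K is closed under +: it is a subgroup.
In fact K = ⟨(4,0)⟩.

Yes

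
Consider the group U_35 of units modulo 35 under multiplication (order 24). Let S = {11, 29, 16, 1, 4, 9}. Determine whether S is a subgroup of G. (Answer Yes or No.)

Yes

|S| = 6 divides |G| = 24, consistent with Lagrange.
S contains the identity, every element's inverse is in S, and S is closed under ·: it is a subgroup.
In fact S = ⟨4⟩.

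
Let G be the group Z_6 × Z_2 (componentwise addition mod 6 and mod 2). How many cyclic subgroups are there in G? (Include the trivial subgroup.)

8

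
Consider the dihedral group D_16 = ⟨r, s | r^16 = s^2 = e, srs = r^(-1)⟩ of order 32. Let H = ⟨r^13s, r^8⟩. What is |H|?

|⟨r^13s⟩| = 2 and |⟨r^8⟩| = 2, so |H| is a multiple of lcm(2, 2) = 2 and divides |G| = 32.
Closing under the operation: H = {e, r^8, r^5s, r^13s}, so |H| = 4.

4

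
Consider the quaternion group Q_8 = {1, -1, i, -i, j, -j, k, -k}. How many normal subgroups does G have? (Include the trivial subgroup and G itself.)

6

G has 6 subgroups. Checking conjugation-invariance by order — order 1: 1/1 normal; order 2: 1/1 normal; order 4: 3/3 normal; order 8: 1/1 normal.
Total normal subgroups: 6.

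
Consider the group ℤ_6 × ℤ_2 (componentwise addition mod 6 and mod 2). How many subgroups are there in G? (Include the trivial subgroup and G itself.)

|G| = 12, so by Lagrange every subgroup order divides 12. Divisors: 1, 2, 3, 4, 6, 12.
Subgroups by order — order 1: 1; order 2: 3; order 3: 1; order 4: 1; order 6: 3; order 12: 1.
Total: 1 + 3 + 1 + 1 + 3 + 1 = 10.

10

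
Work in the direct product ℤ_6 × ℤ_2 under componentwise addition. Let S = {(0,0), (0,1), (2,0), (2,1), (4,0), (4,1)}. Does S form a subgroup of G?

|S| = 6 divides |G| = 12, consistent with Lagrange.
S contains the identity, every element's inverse is in S, and S is closed under +: it is a subgroup.
In fact S = ⟨(2,1)⟩.

Yes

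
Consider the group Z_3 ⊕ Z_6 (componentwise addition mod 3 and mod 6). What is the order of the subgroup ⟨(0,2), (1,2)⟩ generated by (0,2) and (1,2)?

|⟨(0,2)⟩| = 3 and |⟨(1,2)⟩| = 3, so |H| is a multiple of lcm(3, 3) = 3 and divides |G| = 18.
Closing under the operation: H = {(0,0), (0,2), (0,4), (1,0), (1,2), (1,4), (2,0), (2,2), (2,4)}, so |H| = 9.

9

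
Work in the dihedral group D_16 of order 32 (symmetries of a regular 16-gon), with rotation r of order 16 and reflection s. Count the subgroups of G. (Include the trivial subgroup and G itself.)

36

|G| = 32, so by Lagrange every subgroup order divides 32. Divisors: 1, 2, 4, 8, 16, 32.
Subgroups by order — order 1: 1; order 2: 17; order 4: 9; order 8: 5; order 16: 3; order 32: 1.
Total: 1 + 17 + 9 + 5 + 3 + 1 = 36.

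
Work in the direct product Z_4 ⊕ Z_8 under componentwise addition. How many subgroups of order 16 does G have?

3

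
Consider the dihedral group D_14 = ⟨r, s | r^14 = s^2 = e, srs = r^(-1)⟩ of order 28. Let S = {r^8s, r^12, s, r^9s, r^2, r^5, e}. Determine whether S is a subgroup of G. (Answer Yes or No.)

No

r^5 ∈ S but its inverse r^9 ∉ S, so S is not a subgroup.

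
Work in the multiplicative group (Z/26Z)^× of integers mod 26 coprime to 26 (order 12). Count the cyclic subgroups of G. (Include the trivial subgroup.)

6

A cyclic subgroup of order d is generated by each of its φ(d) elements of order d, so the cyclic subgroups of order d number (#elements of order d)/φ(d).
Cyclic subgroups by order — order 1: 1; order 2: 1; order 3: 1; order 4: 1; order 6: 1; order 12: 1.
Total: 6.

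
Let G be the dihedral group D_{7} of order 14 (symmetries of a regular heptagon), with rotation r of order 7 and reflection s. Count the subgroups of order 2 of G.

7

|G| = 14 and 2 | 14, so subgroups of order 2 are possible by Lagrange.
The subgroups of order 2 are: {e, r^2s}; {e, r^3s}; {e, r^4s}; {e, r^5s}; … (7 in all).
So G has 7 subgroups of order 2.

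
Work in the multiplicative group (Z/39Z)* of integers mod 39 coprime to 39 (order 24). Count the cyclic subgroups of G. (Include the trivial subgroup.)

12

A cyclic subgroup of order d is generated by each of its φ(d) elements of order d, so the cyclic subgroups of order d number (#elements of order d)/φ(d).
Cyclic subgroups by order — order 1: 1; order 2: 3; order 3: 1; order 4: 2; order 6: 3; order 12: 2.
Total: 12.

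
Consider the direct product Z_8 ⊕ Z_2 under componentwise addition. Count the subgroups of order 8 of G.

3

|G| = 16 and 8 | 16, so subgroups of order 8 are possible by Lagrange.
The subgroups of order 8 are: {(0,0), (0,1), (2,0), (2,1), (4,0), (4,1), (6,0), (6,1)}; {(0,0), (1,0), (2,0), (3,0), (4,0), (5,0), (6,0), (7,0)}; {(0,0), (1,1), (2,0), (3,1), (4,0), (5,1), (6,0), (7,1)}.
So G has 3 subgroups of order 8.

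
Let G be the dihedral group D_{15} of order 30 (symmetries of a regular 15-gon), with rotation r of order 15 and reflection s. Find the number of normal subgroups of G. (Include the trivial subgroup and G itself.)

G has 28 subgroups. Checking conjugation-invariance by order — order 1: 1/1 normal; order 2: 0/15 normal; order 3: 1/1 normal; order 5: 1/1 normal; order 6: 0/5 normal; order 10: 0/3 normal; order 15: 1/1 normal; order 30: 1/1 normal.
Total normal subgroups: 5.

5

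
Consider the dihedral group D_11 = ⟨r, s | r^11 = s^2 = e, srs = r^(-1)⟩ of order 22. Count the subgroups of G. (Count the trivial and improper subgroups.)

|G| = 22, so by Lagrange every subgroup order divides 22. Divisors: 1, 2, 11, 22.
Subgroups by order — order 1: 1; order 2: 11; order 11: 1; order 22: 1.
Total: 1 + 11 + 1 + 1 = 14.

14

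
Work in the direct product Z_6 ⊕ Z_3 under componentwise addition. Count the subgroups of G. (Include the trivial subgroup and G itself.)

|G| = 18, so by Lagrange every subgroup order divides 18. Divisors: 1, 2, 3, 6, 9, 18.
Subgroups by order — order 1: 1; order 2: 1; order 3: 4; order 6: 4; order 9: 1; order 18: 1.
Total: 1 + 1 + 4 + 4 + 1 + 1 = 12.

12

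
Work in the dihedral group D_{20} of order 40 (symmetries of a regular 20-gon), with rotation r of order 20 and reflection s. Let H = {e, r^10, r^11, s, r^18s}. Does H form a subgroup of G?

No

r^11 ∈ H but its inverse r^9 ∉ H, so H is not a subgroup.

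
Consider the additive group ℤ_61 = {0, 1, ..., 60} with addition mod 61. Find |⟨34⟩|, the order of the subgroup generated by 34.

61

In ℤ_61, the order of an element a is n/gcd(a, n).
gcd(34, 61) = 1, so |⟨34⟩| = 61/1 = 61.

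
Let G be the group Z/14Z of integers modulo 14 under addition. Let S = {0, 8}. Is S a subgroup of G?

No

8 ∈ S but its inverse 6 ∉ S, so S is not a subgroup.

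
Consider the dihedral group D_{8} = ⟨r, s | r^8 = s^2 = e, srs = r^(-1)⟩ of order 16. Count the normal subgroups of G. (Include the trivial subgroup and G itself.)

G has 19 subgroups. Checking conjugation-invariance by order — order 1: 1/1 normal; order 2: 1/9 normal; order 4: 1/5 normal; order 8: 3/3 normal; order 16: 1/1 normal.
Total normal subgroups: 7.

7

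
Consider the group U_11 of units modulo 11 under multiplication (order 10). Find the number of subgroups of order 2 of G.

|G| = 10 and 2 | 10, so subgroups of order 2 are possible by Lagrange.
The subgroups of order 2 are: {1, 10}.
So G has 1 subgroup of order 2.

1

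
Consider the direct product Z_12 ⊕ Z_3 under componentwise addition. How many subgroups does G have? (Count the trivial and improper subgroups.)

18

|G| = 36, so by Lagrange every subgroup order divides 36. Divisors: 1, 2, 3, 4, 6, 9, 12, 18, 36.
Subgroups by order — order 1: 1; order 2: 1; order 3: 4; order 4: 1; order 6: 4; order 9: 1; order 12: 4; order 18: 1; order 36: 1.
Total: 1 + 1 + 4 + 1 + 4 + 1 + 4 + 1 + 1 = 18.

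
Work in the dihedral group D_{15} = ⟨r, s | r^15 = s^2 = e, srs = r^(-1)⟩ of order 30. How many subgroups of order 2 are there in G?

15

|G| = 30 and 2 | 30, so subgroups of order 2 are possible by Lagrange.
The subgroups of order 2 are: {e, r^10s}; {e, r^11s}; {e, r^12s}; {e, r^13s}; … (15 in all).
So G has 15 subgroups of order 2.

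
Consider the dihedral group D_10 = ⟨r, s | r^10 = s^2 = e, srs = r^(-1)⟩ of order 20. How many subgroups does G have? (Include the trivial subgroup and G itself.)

22

|G| = 20, so by Lagrange every subgroup order divides 20. Divisors: 1, 2, 4, 5, 10, 20.
Subgroups by order — order 1: 1; order 2: 11; order 4: 5; order 5: 1; order 10: 3; order 20: 1.
Total: 1 + 11 + 5 + 1 + 3 + 1 = 22.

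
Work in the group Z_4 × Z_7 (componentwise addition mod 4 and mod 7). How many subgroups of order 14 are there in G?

|G| = 28 and 14 | 28, so subgroups of order 14 are possible by Lagrange.
The subgroups of order 14 are: {(0,0), (0,1), (0,2), (0,3), (0,4), (0,5), (0,6), (2,0), (2,1), (2,2), (2,3), (2,4), (2,5), (2,6)}.
So G has 1 subgroup of order 14.

1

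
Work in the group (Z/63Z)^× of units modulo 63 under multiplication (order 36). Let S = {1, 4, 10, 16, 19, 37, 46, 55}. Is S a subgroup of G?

|S| = 8 does not divide |G| = 36, so by Lagrange S is not a subgroup.

No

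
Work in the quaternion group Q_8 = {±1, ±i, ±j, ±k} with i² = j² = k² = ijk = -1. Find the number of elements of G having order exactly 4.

The elements of order 4 are: i, -i, j, -j, k, -k.
That's 6.

6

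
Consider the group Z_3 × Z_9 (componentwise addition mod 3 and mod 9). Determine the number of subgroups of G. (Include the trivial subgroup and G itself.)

|G| = 27, so by Lagrange every subgroup order divides 27. Divisors: 1, 3, 9, 27.
Subgroups by order — order 1: 1; order 3: 4; order 9: 4; order 27: 1.
Total: 1 + 4 + 4 + 1 = 10.

10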